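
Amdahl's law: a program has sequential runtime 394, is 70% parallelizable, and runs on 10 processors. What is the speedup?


Amdahl's law: T_p = T × ((1-p) + p/N)
= 394 × ((1-0.7) + 0.7/10)
= 394 × (0.30 + 0.0700)
= 394 × 0.3700
= 145.78
Speedup = 394/145.78
= 2.70×


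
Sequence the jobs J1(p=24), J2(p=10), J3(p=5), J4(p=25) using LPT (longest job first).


LPT: sort by longest processing time first
  J4: p=25
  J1: p=24
  J2: p=10
  J3: p=5
Order: J4 → J1 → J2 → J3


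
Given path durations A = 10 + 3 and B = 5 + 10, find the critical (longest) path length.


Path A: 10 + 3 = 13
Path B: 5 + 10 = 15
Critical path = longest = max(13, 15)
= 15 (Path B)


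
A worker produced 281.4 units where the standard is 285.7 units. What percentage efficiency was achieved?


Efficiency = (actual / standard) × 100
= (281.4 / 285.7) × 100
= 98.5%


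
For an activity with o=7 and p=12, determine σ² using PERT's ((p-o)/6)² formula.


σ² = ((p - o) / 6)² = (p - o)² / 36
= (12 - 7)² / 36
= 5² / 36
= 25 / 36
= 0.6944


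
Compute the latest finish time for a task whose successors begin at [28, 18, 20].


LF = min of all successor start times
Successors start at: [28, 18, 20]
LF = min(28, 18, 20)
= 18


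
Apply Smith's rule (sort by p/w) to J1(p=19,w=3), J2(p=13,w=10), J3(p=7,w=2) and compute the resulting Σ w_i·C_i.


WSPT order (by p/w): J2 → J3 → J1
  J2: C=13, w·C=10×13=130
  J3: C=20, w·C=2×20=40
  J1: C=39, w·C=3×39=117
Σ w·C = 287
= 287


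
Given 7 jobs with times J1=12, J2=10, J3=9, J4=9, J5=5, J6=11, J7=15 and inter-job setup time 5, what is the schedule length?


Makespan = Σ processing + (n-1) × setup
= (12 + 10 + 9 + 9 + 5 + 11 + 15) + (7-1)×5
= 71 + 30
= 101 time units


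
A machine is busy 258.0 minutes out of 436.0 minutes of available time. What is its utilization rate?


Utilization = busy / total × 100
= 258.0 / 436.0 × 100
= 59.2%


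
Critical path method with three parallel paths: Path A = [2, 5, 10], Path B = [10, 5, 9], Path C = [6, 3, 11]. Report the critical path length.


Path A: 2 + 5 + 10 = 17
Path B: 10 + 5 + 9 = 24
Path C: 6 + 3 + 11 = 20
Critical path = longest = max(17, 24, 20)
= 24 (Path B)


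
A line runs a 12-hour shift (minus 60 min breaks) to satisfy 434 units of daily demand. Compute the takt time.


Available = 12×60 - 60 = 660 min
Takt time = 660 / 434
= 1.52 min/unit


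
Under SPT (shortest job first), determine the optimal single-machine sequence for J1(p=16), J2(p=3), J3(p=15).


SPT: sort by shortest processing time
  J2: p=3
  J3: p=15
  J1: p=16
Order: J2 → J3 → J1


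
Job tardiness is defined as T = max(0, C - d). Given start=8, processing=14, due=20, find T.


Completion = start + processing = 8 + 14 = 22
Tardiness = max(0, C - d) = max(0, 22 - 20)
= max(0, 2)
= 2


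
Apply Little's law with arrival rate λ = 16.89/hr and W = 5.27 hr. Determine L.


Little's law: L = λ × W
= 16.89 × 5.27
= 89.01


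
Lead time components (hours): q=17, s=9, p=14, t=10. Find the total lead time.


Lead time = queue + setup + processing + transit
= 17 + 9 + 14 + 10
= 50 hours


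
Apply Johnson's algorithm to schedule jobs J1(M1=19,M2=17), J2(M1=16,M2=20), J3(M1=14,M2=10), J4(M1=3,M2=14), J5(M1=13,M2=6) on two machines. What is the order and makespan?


Johnson's rule:
Group 1 (M1≤M2, sort by M1): ['J4', 'J2']
Group 2 (M1>M2, sort desc M2): ['J1', 'J3', 'J5']
Sequence: J4 → J2 → J1 → J3 → J5
Makespan calculation:
  J4: M1 done=3, M2 done=17
  J2: M1 done=19, M2 done=39
  J1: M1 done=38, M2 done=56
  J3: M1 done=52, M2 done=66
  J5: M1 done=65, M2 done=72
= Sequence: J4 → J2 → J1 → J3 → J5, Makespan: 72


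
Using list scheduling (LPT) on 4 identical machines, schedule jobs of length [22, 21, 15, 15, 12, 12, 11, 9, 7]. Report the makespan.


Jobs (LPT sorted): [22, 21, 15, 15, 12, 12, 11, 9, 7]
Machines: 4
  J=22 → Machine 1 (load: 0+22=22)
  J=21 → Machine 2 (load: 0+21=21)
  J=15 → Machine 3 (load: 0+15=15)
  J=15 → Machine 4 (load: 0+15=15)
  J=12 → Machine 3 (load: 15+12=27)
  J=12 → Machine 4 (load: 15+12=27)
  J=11 → Machine 2 (load: 21+11=32)
  J=9 → Machine 1 (load: 22+9=31)
  J=7 → Machine 3 (load: 27+7=34)
Machine loads: [31, 32, 34, 27]
Makespan = max = 34 time units


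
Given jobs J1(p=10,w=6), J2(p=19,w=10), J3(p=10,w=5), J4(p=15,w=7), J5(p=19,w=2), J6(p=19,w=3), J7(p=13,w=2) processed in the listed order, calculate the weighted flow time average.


Completion times:
  J1: C=10, w×C=6×10=60
  J2: C=29, w×C=10×29=290
  J3: C=39, w×C=5×39=195
  J4: C=54, w×C=7×54=378
  J5: C=73, w×C=2×73=146
  J6: C=92, w×C=3×92=276
  J7: C=105, w×C=2×105=210
Sum w×C = 1555
Sum w = 35
Weighted avg = 1555/35
= 44.43


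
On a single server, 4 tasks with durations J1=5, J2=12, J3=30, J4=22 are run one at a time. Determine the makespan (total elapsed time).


Sequential makespan: sum all processing times
= 5 + 12 + 30 + 22
= 69 time units


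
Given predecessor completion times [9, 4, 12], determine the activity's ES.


ES = max of all predecessor completion times
Predecessors: [9, 4, 12]
ES = max(9, 4, 12)
= 12


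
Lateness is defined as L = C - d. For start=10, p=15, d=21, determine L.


Completion = 10 + 15 = 25
Lateness = C - d = 25 - 21
= 4


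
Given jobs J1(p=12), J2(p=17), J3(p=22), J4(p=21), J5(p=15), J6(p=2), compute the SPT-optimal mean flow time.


SPT order: J6 → J1 → J5 → J2 → J4 → J3
Completion times:
  J6: C=2
  J1: C=14
  J5: C=29
  J2: C=46
  J4: C=67
  J3: C=89
Sum = 247, n = 6
Mean flow = 247/6
= 41.17


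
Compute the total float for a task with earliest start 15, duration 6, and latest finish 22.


EF = ES + duration = 15 + 6 = 21
LS = LF - duration = 22 - 6 = 16
Total Float = LF - EF = 22 - 21
(or LS - ES = 16 - 15)
= 1


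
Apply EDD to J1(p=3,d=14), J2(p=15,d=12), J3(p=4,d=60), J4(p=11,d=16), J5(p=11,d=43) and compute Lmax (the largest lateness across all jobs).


EDD order: J2 → J1 → J4 → J5 → J3
Completion and lateness:
  J2: C=15, d=12, L=15-12=3
  J1: C=18, d=14, L=18-14=4
  J4: C=29, d=16, L=29-16=13
  J5: C=40, d=43, L=40-43=-3
  J3: C=44, d=60, L=44-60=-16
Lmax = max(3, 4, 13, -3, -16)
= 13


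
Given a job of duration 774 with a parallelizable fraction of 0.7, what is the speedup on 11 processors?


Amdahl's law: T_p = T × ((1-p) + p/N)
= 774 × ((1-0.7) + 0.7/11)
= 774 × (0.30 + 0.0636)
= 774 × 0.3636
= 281.45
Speedup = 774/281.45
= 2.75×


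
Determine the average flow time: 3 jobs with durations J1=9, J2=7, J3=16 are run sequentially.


Completion times:
  J1: completes at 9
  J2: completes at 16
  J3: completes at 32
Sum = 57
Average = 57/3
= 19.00


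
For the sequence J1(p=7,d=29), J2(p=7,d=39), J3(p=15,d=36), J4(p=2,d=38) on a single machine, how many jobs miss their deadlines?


Completion vs due date:
  J1: C=7, d=29 → on time
  J2: C=14, d=39 → on time
  J3: C=29, d=36 → on time
  J4: C=31, d=38 → on time
Tardy jobs: none
Count = 0


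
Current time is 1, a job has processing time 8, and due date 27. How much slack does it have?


Slack = due - current_time - processing
= 27 - 1 - 8
= 18


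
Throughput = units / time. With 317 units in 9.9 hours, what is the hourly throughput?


Throughput = units / time
= 317 / 9.9
= 32.0 units/hour


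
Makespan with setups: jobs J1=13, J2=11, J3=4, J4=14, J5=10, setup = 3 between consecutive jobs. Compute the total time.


Makespan = Σ processing + (n-1) × setup
= (13 + 11 + 4 + 14 + 10) + (5-1)×3
= 52 + 12
= 64 time units


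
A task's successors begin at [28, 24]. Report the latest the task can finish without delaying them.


LF = min of all successor start times
Successors start at: [28, 24]
LF = min(28, 24)
= 24


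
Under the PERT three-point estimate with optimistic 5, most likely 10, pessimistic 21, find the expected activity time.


te = (o + 4m + p) / 6
= (5 + 4×10 + 21) / 6
= (5 + 40 + 21) / 6
= 66 / 6
= 11.00


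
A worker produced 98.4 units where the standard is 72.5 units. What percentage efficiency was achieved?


Efficiency = (actual / standard) × 100
= (98.4 / 72.5) × 100
= 135.7%


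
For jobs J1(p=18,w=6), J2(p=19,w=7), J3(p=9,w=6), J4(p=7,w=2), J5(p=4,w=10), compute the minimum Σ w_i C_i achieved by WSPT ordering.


WSPT order (by p/w): J5 → J3 → J2 → J1 → J4
  J5: C=4, w·C=10×4=40
  J3: C=13, w·C=6×13=78
  J2: C=32, w·C=7×32=224
  J1: C=50, w·C=6×50=300
  J4: C=57, w·C=2×57=114
Σ w·C = 756
= 756


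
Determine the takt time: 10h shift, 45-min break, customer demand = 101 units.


Available = 10×60 - 45 = 555 min
Takt time = 555 / 101
= 5.50 min/unit


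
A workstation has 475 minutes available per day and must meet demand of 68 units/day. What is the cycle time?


Cycle time = available time / demand
= 475 / 68
= 6.99 min/unit


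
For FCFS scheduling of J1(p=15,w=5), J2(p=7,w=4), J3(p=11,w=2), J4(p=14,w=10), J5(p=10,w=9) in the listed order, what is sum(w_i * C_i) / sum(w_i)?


Completion times:
  J1: C=15, w×C=5×15=75
  J2: C=22, w×C=4×22=88
  J3: C=33, w×C=2×33=66
  J4: C=47, w×C=10×47=470
  J5: C=57, w×C=9×57=513
Sum w×C = 1212
Sum w = 30
Weighted avg = 1212/30
= 40.40


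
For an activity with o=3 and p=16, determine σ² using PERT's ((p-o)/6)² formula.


σ² = ((p - o) / 6)² = (p - o)² / 36
= (16 - 3)² / 36
= 13² / 36
= 169 / 36
= 4.6944


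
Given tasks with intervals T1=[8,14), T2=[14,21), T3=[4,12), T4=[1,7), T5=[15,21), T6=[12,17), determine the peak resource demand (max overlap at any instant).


Check each time point for overlaps:
  t=15: 3 tasks active (T2, T5, T6)
Max concurrent = 3


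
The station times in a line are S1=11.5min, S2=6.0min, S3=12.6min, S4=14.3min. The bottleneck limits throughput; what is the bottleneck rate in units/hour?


Bottleneck = longest station time
Station times: [11.5, 6.0, 12.6, 14.3]
Max = 14.3 min
Rate = 60 / 14.3
= 4.20 units/hour (bottleneck: 14.3min)


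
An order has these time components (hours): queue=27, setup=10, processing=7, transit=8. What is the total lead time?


Lead time = queue + setup + processing + transit
= 27 + 10 + 7 + 8
= 52 hours


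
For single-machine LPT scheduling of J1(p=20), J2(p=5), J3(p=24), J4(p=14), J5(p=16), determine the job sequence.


LPT: sort by longest processing time first
  J3: p=24
  J1: p=20
  J5: p=16
  J4: p=14
  J2: p=5
Order: J3 → J1 → J5 → J4 → J2


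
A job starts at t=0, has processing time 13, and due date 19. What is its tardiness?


Completion = start + processing = 0 + 13 = 13
Tardiness = max(0, C - d) = max(0, 13 - 19)
= max(0, -6)
= 0


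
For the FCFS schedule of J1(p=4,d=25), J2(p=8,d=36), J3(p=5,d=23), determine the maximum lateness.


Lateness per job (L = C - d):
  J1: C=4, d=25, L=-21
  J2: C=12, d=36, L=-24
  J3: C=17, d=23, L=-6
Lmax = max(-21, -24, -6)
= -6


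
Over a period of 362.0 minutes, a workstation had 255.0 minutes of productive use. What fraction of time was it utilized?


Utilization = busy / total × 100
= 255.0 / 362.0 × 100
= 70.4%


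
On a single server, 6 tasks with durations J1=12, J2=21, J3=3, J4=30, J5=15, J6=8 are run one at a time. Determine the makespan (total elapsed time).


Sequential makespan: sum all processing times
= 12 + 21 + 3 + 30 + 15 + 8
= 89 time units


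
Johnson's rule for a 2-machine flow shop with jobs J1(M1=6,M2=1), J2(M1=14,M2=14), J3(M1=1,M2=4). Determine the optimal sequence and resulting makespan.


Johnson's rule:
Group 1 (M1≤M2, sort by M1): ['J3', 'J2']
Group 2 (M1>M2, sort desc M2): ['J1']
Sequence: J3 → J2 → J1
Makespan calculation:
  J3: M1 done=1, M2 done=5
  J2: M1 done=15, M2 done=29
  J1: M1 done=21, M2 done=30
= Sequence: J3 → J2 → J1, Makespan: 30


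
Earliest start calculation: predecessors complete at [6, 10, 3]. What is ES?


ES = max of all predecessor completion times
Predecessors: [6, 10, 3]
ES = max(6, 10, 3)
= 10


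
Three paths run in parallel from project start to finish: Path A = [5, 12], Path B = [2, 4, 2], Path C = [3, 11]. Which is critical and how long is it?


Path A: 5 + 12 = 17
Path B: 2 + 4 + 2 = 8
Path C: 3 + 11 = 14
Critical path = longest = max(17, 8, 14)
= 17 (Path A)


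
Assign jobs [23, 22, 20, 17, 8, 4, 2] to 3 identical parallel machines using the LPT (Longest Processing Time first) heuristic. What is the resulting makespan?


Jobs (LPT sorted): [23, 22, 20, 17, 8, 4, 2]
Machines: 3
  J=23 → Machine 1 (load: 0+23=23)
  J=22 → Machine 2 (load: 0+22=22)
  J=20 → Machine 3 (load: 0+20=20)
  J=17 → Machine 3 (load: 20+17=37)
  J=8 → Machine 2 (load: 22+8=30)
  J=4 → Machine 1 (load: 23+4=27)
  J=2 → Machine 1 (load: 27+2=29)
Machine loads: [29, 30, 37]
Makespan = max = 37 time units


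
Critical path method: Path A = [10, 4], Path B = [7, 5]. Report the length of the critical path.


Path A: 10 + 4 = 14
Path B: 7 + 5 = 12
Critical path = longest = max(14, 12)
= 14 (Path A)


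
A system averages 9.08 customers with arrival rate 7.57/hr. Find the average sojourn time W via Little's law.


Little's law: L = λW → W = L / λ
= 9.08 / 7.57
= 1.20 hours


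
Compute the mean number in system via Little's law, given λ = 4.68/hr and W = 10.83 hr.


Little's law: L = λ × W
= 4.68 × 10.83
= 50.68


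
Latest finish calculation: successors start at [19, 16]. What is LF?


LF = min of all successor start times
Successors start at: [19, 16]
LF = min(19, 16)
= 16


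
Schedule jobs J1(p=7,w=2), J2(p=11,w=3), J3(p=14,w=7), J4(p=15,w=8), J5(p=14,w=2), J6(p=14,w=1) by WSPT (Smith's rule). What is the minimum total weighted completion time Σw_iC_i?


WSPT order (by p/w): J4 → J3 → J1 → J2 → J5 → J6
  J4: C=15, w·C=8×15=120
  J3: C=29, w·C=7×29=203
  J1: C=36, w·C=2×36=72
  J2: C=47, w·C=3×47=141
  J5: C=61, w·C=2×61=122
  J6: C=75, w·C=1×75=75
Σ w·C = 733
= 733


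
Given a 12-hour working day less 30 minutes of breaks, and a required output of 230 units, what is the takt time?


Available = 12×60 - 30 = 690 min
Takt time = 690 / 230
= 3.00 min/unit


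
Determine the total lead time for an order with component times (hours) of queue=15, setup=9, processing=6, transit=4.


Lead time = queue + setup + processing + transit
= 15 + 9 + 6 + 4
= 34 hours


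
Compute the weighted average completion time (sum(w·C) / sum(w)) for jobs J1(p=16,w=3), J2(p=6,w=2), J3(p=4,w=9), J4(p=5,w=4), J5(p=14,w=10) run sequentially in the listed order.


Completion times:
  J1: C=16, w×C=3×16=48
  J2: C=22, w×C=2×22=44
  J3: C=26, w×C=9×26=234
  J4: C=31, w×C=4×31=124
  J5: C=45, w×C=10×45=450
Sum w×C = 900
Sum w = 28
Weighted avg = 900/28
= 32.14


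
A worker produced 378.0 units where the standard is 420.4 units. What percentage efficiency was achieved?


Efficiency = (actual / standard) × 100
= (378.0 / 420.4) × 100
= 89.9%


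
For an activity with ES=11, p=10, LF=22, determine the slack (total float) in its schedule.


EF = ES + duration = 11 + 10 = 21
LS = LF - duration = 22 - 10 = 12
Total Float = LF - EF = 22 - 21
(or LS - ES = 12 - 11)
= 1


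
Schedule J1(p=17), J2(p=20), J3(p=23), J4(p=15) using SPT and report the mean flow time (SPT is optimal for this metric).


SPT order: J4 → J1 → J2 → J3
Completion times:
  J4: C=15
  J1: C=32
  J2: C=52
  J3: C=75
Sum = 174, n = 4
Mean flow = 174/4
= 43.50


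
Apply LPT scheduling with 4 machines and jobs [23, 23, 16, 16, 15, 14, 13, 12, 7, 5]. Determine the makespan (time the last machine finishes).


Jobs (LPT sorted): [23, 23, 16, 16, 15, 14, 13, 12, 7, 5]
Machines: 4
  J=23 → Machine 1 (load: 0+23=23)
  J=23 → Machine 2 (load: 0+23=23)
  J=16 → Machine 3 (load: 0+16=16)
  J=16 → Machine 4 (load: 0+16=16)
  J=15 → Machine 3 (load: 16+15=31)
  J=14 → Machine 4 (load: 16+14=30)
  J=13 → Machine 1 (load: 23+13=36)
  J=12 → Machine 2 (load: 23+12=35)
  J=7 → Machine 4 (load: 30+7=37)
  J=5 → Machine 3 (load: 31+5=36)
Machine loads: [36, 35, 36, 37]
Makespan = max = 37 time units


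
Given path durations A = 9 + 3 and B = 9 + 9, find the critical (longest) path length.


Path A: 9 + 3 = 12
Path B: 9 + 9 = 18
Critical path = longest = max(12, 18)
= 18 (Path B)


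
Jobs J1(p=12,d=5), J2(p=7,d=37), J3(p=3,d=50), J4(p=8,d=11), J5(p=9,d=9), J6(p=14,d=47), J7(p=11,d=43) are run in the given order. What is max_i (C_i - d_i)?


Lateness per job (L = C - d):
  J1: C=12, d=5, L=7
  J2: C=19, d=37, L=-18
  J3: C=22, d=50, L=-28
  J4: C=30, d=11, L=19
  J5: C=39, d=9, L=30
  J6: C=53, d=47, L=6
  J7: C=64, d=43, L=21
Lmax = max(7, -18, -28, 19, 30, 6, 21)
= 30


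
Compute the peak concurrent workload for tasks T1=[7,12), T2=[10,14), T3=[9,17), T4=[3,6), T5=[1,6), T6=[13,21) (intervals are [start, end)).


Check each time point for overlaps:
  t=10: 3 tasks active (T1, T2, T3)
Max concurrent = 3


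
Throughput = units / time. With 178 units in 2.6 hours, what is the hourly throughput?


Throughput = units / time
= 178 / 2.6
= 68.5 units/hour


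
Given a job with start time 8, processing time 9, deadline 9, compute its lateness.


Completion = 8 + 9 = 17
Lateness = C - d = 17 - 9
= 8


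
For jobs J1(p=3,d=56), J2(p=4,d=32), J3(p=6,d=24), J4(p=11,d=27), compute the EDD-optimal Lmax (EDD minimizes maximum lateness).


EDD order: J3 → J4 → J2 → J1
Completion and lateness:
  J3: C=6, d=24, L=6-24=-18
  J4: C=17, d=27, L=17-27=-10
  J2: C=21, d=32, L=21-32=-11
  J1: C=24, d=56, L=24-56=-32
Lmax = max(-18, -10, -11, -32)
= -10


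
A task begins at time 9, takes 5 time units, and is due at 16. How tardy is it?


Completion = start + processing = 9 + 5 = 14
Tardiness = max(0, C - d) = max(0, 14 - 16)
= max(0, -2)
= 0


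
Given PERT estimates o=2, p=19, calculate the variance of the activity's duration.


σ² = ((p - o) / 6)² = (p - o)² / 36
= (19 - 2)² / 36
= 17² / 36
= 289 / 36
= 8.0278


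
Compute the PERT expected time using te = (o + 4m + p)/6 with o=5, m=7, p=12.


te = (o + 4m + p) / 6
= (5 + 4×7 + 12) / 6
= (5 + 28 + 12) / 6
= 45 / 6
= 7.50


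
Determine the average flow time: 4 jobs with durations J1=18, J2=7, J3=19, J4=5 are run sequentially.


Completion times:
  J1: completes at 18
  J2: completes at 25
  J3: completes at 44
  J4: completes at 49
Sum = 136
Average = 136/4
= 34.00


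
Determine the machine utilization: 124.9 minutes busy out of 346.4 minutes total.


Utilization = busy / total × 100
= 124.9 / 346.4 × 100
= 36.1%


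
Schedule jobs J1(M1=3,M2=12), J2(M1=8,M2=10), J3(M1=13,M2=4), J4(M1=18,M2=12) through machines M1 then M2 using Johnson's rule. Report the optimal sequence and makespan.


Johnson's rule:
Group 1 (M1≤M2, sort by M1): ['J1', 'J2']
Group 2 (M1>M2, sort desc M2): ['J4', 'J3']
Sequence: J1 → J2 → J4 → J3
Makespan calculation:
  J1: M1 done=3, M2 done=15
  J2: M1 done=11, M2 done=25
  J4: M1 done=29, M2 done=41
  J3: M1 done=42, M2 done=46
= Sequence: J1 → J2 → J4 → J3, Makespan: 46


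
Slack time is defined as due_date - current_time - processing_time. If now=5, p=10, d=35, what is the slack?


Slack = due - current_time - processing
= 35 - 5 - 10
= 20


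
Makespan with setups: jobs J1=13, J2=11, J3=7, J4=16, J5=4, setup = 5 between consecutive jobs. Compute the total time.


Makespan = Σ processing + (n-1) × setup
= (13 + 11 + 7 + 16 + 4) + (5-1)×5
= 51 + 20
= 71 time units


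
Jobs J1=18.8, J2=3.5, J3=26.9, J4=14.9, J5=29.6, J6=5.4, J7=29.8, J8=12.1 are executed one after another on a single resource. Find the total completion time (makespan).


Sequential makespan: sum all processing times
= 18.8 + 3.5 + 26.9 + 14.9 + 29.6 + 5.4 + 29.8 + 12.1
= 141.0 time units


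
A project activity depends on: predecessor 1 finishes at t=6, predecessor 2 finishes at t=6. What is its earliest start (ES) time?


ES = max of all predecessor completion times
Predecessors: [6, 6]
ES = max(6, 6)
= 6


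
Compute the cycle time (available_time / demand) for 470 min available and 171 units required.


Cycle time = available time / demand
= 470 / 171
= 2.75 min/unit


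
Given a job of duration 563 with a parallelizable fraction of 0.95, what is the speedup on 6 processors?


Amdahl's law: T_p = T × ((1-p) + p/N)
= 563 × ((1-0.95) + 0.95/6)
= 563 × (0.05 + 0.1583)
= 563 × 0.2083
= 117.29
Speedup = 563/117.29
= 4.80×


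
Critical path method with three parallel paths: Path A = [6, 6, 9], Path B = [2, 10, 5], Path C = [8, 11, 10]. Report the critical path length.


Path A: 6 + 6 + 9 = 21
Path B: 2 + 10 + 5 = 17
Path C: 8 + 11 + 10 = 29
Critical path = longest = max(21, 17, 29)
= 29 (Path C)


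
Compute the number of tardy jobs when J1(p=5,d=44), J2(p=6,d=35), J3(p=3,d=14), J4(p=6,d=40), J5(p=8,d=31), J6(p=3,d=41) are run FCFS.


Completion vs due date:
  J1: C=5, d=44 → on time
  J2: C=11, d=35 → on time
  J3: C=14, d=14 → on time
  J4: C=20, d=40 → on time
  J5: C=28, d=31 → on time
  J6: C=31, d=41 → on time
Tardy jobs: none
Count = 0


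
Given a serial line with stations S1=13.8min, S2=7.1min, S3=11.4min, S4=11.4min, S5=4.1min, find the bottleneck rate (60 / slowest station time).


Bottleneck = longest station time
Station times: [13.8, 7.1, 11.4, 11.4, 4.1]
Max = 13.8 min
Rate = 60 / 13.8
= 4.35 units/hour (bottleneck: 13.8min)


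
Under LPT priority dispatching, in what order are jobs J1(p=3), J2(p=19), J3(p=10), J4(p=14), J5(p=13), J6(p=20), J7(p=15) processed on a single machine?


LPT: sort by longest processing time first
  J6: p=20
  J2: p=19
  J7: p=15
  J4: p=14
  J5: p=13
  J3: p=10
  J1: p=3
Order: J6 → J2 → J7 → J4 → J5 → J3 → J1


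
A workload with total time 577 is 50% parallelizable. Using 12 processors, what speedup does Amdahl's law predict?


Amdahl's law: T_p = T × ((1-p) + p/N)
= 577 × ((1-0.5) + 0.5/12)
= 577 × (0.50 + 0.0417)
= 577 × 0.5417
= 312.54
Speedup = 577/312.54
= 1.85×


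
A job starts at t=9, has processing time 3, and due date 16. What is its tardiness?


Completion = start + processing = 9 + 3 = 12
Tardiness = max(0, C - d) = max(0, 12 - 16)
= max(0, -4)
= 0


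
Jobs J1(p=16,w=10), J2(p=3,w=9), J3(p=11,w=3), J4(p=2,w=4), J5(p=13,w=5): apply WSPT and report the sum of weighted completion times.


WSPT order (by p/w): J2 → J4 → J1 → J5 → J3
  J2: C=3, w·C=9×3=27
  J4: C=5, w·C=4×5=20
  J1: C=21, w·C=10×21=210
  J5: C=34, w·C=5×34=170
  J3: C=45, w·C=3×45=135
Σ w·C = 562
= 562


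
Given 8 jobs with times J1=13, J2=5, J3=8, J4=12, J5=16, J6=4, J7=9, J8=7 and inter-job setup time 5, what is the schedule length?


Makespan = Σ processing + (n-1) × setup
= (13 + 5 + 8 + 12 + 16 + 4 + 9 + 7) + (8-1)×5
= 74 + 35
= 109 time units


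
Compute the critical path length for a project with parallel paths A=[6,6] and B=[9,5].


Path A: 6 + 6 = 12
Path B: 9 + 5 = 14
Critical path = longest = max(12, 14)
= 14 (Path B)


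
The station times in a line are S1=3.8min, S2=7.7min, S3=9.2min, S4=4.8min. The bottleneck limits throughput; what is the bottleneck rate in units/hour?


Bottleneck = longest station time
Station times: [3.8, 7.7, 9.2, 4.8]
Max = 9.2 min
Rate = 60 / 9.2
= 6.52 units/hour (bottleneck: 9.2min)


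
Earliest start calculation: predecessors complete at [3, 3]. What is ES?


ES = max of all predecessor completion times
Predecessors: [3, 3]
ES = max(3, 3)
= 3


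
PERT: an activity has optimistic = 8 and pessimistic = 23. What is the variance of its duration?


σ² = ((p - o) / 6)² = (p - o)² / 36
= (23 - 8)² / 36
= 15² / 36
= 225 / 36
= 6.2500


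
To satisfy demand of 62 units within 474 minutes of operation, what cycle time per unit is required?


Cycle time = available time / demand
= 474 / 62
= 7.65 min/unit


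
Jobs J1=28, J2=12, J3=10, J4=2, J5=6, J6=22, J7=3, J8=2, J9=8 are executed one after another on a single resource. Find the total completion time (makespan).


Sequential makespan: sum all processing times
= 28 + 12 + 10 + 2 + 6 + 22 + 3 + 2 + 8
= 93 time units


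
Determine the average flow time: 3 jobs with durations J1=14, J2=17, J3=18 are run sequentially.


Completion times:
  J1: completes at 14
  J2: completes at 31
  J3: completes at 49
Sum = 94
Average = 94/3
= 31.33


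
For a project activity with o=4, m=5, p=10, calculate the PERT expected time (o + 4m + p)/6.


te = (o + 4m + p) / 6
= (4 + 4×5 + 10) / 6
= (4 + 20 + 10) / 6
= 34 / 6
= 5.67


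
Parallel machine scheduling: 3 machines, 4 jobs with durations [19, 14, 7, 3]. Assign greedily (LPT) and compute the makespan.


Jobs (LPT sorted): [19, 14, 7, 3]
Machines: 3
  J=19 → Machine 1 (load: 0+19=19)
  J=14 → Machine 2 (load: 0+14=14)
  J=7 → Machine 3 (load: 0+7=7)
  J=3 → Machine 3 (load: 7+3=10)
Machine loads: [19, 14, 10]
Makespan = max = 19 time units


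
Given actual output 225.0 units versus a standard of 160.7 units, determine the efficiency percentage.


Efficiency = (actual / standard) × 100
= (225.0 / 160.7) × 100
= 140.0%


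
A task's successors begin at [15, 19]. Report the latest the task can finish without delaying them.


LF = min of all successor start times
Successors start at: [15, 19]
LF = min(15, 19)
= 15


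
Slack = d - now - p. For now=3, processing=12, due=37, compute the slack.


Slack = due - current_time - processing
= 37 - 3 - 12
= 22


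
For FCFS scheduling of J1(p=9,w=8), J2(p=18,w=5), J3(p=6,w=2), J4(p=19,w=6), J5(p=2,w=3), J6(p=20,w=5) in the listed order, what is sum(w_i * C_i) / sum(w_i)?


Completion times:
  J1: C=9, w×C=8×9=72
  J2: C=27, w×C=5×27=135
  J3: C=33, w×C=2×33=66
  J4: C=52, w×C=6×52=312
  J5: C=54, w×C=3×54=162
  J6: C=74, w×C=5×74=370
Sum w×C = 1117
Sum w = 29
Weighted avg = 1117/29
= 38.52


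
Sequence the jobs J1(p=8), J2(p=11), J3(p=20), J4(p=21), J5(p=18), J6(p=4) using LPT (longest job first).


LPT: sort by longest processing time first
  J4: p=21
  J3: p=20
  J5: p=18
  J2: p=11
  J1: p=8
  J6: p=4
Order: J4 → J3 → J5 → J2 → J1 → J6


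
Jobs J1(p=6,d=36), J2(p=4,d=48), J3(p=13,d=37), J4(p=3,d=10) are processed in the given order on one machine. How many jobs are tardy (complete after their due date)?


Completion vs due date:
  J1: C=6, d=36 → on time
  J2: C=10, d=48 → on time
  J3: C=23, d=37 → on time
  J4: C=26, d=10 → TARDY
Tardy jobs: J4
Count = 1


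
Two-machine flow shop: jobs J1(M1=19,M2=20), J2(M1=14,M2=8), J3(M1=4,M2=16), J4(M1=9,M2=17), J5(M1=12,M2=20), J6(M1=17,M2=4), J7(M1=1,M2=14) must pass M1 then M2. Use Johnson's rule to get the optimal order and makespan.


Johnson's rule:
Group 1 (M1≤M2, sort by M1): ['J7', 'J3', 'J4', 'J5', 'J1']
Group 2 (M1>M2, sort desc M2): ['J2', 'J6']
Sequence: J7 → J3 → J4 → J5 → J1 → J2 → J6
Makespan calculation:
  J7: M1 done=1, M2 done=15
  J3: M1 done=5, M2 done=31
  J4: M1 done=14, M2 done=48
  J5: M1 done=26, M2 done=68
  J1: M1 done=45, M2 done=88
  J2: M1 done=59, M2 done=96
  J6: M1 done=76, M2 done=100
= Sequence: J7 → J3 → J4 → J5 → J1 → J2 → J6, Makespan: 100


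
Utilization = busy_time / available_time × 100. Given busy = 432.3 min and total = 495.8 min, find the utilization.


Utilization = busy / total × 100
= 432.3 / 495.8 × 100
= 87.2%


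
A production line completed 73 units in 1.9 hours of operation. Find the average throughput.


Throughput = units / time
= 73 / 1.9
= 38.4 units/hour


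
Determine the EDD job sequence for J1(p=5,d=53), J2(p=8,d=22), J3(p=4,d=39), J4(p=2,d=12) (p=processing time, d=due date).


EDD: sort by earliest due date
  J4: d=12, p=2
  J2: d=22, p=8
  J3: d=39, p=4
  J1: d=53, p=5
Order: J4 → J2 → J3 → J1


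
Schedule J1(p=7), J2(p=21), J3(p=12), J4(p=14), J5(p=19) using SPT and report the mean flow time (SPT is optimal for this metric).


SPT order: J1 → J3 → J4 → J5 → J2
Completion times:
  J1: C=7
  J3: C=19
  J4: C=33
  J5: C=52
  J2: C=73
Sum = 184, n = 5
Mean flow = 184/5
= 36.80


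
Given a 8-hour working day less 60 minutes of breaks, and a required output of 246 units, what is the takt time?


Available = 8×60 - 60 = 420 min
Takt time = 420 / 246
= 1.71 min/unit


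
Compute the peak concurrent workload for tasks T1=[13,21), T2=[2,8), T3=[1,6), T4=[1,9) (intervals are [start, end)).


Check each time point for overlaps:
  t=2: 3 tasks active (T2, T3, T4)
Max concurrent = 3


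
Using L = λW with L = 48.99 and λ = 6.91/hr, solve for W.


Little's law: L = λW → W = L / λ
= 48.99 / 6.91
= 7.09 hours


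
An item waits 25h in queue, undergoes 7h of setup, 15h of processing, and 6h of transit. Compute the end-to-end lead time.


Lead time = queue + setup + processing + transit
= 25 + 7 + 15 + 6
= 53 hours


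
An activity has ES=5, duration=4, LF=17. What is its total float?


EF = ES + duration = 5 + 4 = 9
LS = LF - duration = 17 - 4 = 13
Total Float = LF - EF = 17 - 9
(or LS - ES = 13 - 5)
= 8


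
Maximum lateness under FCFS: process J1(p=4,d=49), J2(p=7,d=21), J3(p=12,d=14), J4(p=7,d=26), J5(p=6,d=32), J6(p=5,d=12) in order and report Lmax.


Lateness per job (L = C - d):
  J1: C=4, d=49, L=-45
  J2: C=11, d=21, L=-10
  J3: C=23, d=14, L=9
  J4: C=30, d=26, L=4
  J5: C=36, d=32, L=4
  J6: C=41, d=12, L=29
Lmax = max(-45, -10, 9, 4, 4, 29)
= 29


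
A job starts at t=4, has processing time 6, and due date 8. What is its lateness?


Completion = 4 + 6 = 10
Lateness = C - d = 10 - 8
= 2


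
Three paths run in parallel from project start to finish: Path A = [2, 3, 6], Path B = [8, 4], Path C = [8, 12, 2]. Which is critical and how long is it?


Path A: 2 + 3 + 6 = 11
Path B: 8 + 4 = 12
Path C: 8 + 12 + 2 = 22
Critical path = longest = max(11, 12, 22)
= 22 (Path C)


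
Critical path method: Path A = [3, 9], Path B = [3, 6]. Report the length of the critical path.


Path A: 3 + 9 = 12
Path B: 3 + 6 = 9
Critical path = longest = max(12, 9)
= 12 (Path A)


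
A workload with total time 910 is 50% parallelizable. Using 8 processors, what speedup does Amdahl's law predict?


Amdahl's law: T_p = T × ((1-p) + p/N)
= 910 × ((1-0.5) + 0.5/8)
= 910 × (0.50 + 0.0625)
= 910 × 0.5625
= 511.88
Speedup = 910/511.88
= 1.78×


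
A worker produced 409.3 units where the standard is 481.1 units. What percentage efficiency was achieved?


Efficiency = (actual / standard) × 100
= (409.3 / 481.1) × 100
= 85.1%


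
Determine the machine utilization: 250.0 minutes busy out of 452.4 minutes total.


Utilization = busy / total × 100
= 250.0 / 452.4 × 100
= 55.3%


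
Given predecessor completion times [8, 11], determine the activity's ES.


ES = max of all predecessor completion times
Predecessors: [8, 11]
ES = max(8, 11)
= 11


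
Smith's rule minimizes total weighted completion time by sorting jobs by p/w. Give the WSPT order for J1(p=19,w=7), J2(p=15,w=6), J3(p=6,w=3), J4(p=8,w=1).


WSPT (Smith's rule): sort by p/w ascending
  J3: p/w = 6/3 = 2.000
  J2: p/w = 15/6 = 2.500
  J1: p/w = 19/7 = 2.714
  J4: p/w = 8/1 = 8.000
Order: J3 → J2 → J1 → J4


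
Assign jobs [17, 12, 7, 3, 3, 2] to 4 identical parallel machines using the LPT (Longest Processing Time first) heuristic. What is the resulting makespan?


Jobs (LPT sorted): [17, 12, 7, 3, 3, 2]
Machines: 4
  J=17 → Machine 1 (load: 0+17=17)
  J=12 → Machine 2 (load: 0+12=12)
  J=7 → Machine 3 (load: 0+7=7)
  J=3 → Machine 4 (load: 0+3=3)
  J=3 → Machine 4 (load: 3+3=6)
  J=2 → Machine 4 (load: 6+2=8)
Machine loads: [17, 12, 7, 8]
Makespan = max = 17 time units


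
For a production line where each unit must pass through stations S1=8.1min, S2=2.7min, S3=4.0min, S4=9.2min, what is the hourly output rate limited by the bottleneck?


Bottleneck = longest station time
Station times: [8.1, 2.7, 4.0, 9.2]
Max = 9.2 min
Rate = 60 / 9.2
= 6.52 units/hour (bottleneck: 9.2min)


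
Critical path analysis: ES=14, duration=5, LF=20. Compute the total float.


EF = ES + duration = 14 + 5 = 19
LS = LF - duration = 20 - 5 = 15
Total Float = LF - EF = 20 - 19
(or LS - ES = 15 - 14)
= 1


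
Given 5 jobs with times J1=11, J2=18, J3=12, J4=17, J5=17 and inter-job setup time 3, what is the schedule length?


Makespan = Σ processing + (n-1) × setup
= (11 + 18 + 12 + 17 + 17) + (5-1)×3
= 75 + 12
= 87 time units


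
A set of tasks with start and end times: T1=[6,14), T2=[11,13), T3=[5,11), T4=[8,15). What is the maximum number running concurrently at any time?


Check each time point for overlaps:
  t=8: 3 tasks active (T1, T3, T4)
Max concurrent = 3


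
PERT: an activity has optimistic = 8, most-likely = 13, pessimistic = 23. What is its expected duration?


te = (o + 4m + p) / 6
= (8 + 4×13 + 23) / 6
= (8 + 52 + 23) / 6
= 83 / 6
= 13.83


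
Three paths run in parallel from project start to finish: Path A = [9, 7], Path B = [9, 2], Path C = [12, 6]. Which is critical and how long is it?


Path A: 9 + 7 = 16
Path B: 9 + 2 = 11
Path C: 12 + 6 = 18
Critical path = longest = max(16, 11, 18)
= 18 (Path C)


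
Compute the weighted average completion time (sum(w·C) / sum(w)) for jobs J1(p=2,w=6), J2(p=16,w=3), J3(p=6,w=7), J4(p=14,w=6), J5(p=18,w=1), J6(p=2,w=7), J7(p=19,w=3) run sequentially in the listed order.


Completion times:
  J1: C=2, w×C=6×2=12
  J2: C=18, w×C=3×18=54
  J3: C=24, w×C=7×24=168
  J4: C=38, w×C=6×38=228
  J5: C=56, w×C=1×56=56
  J6: C=58, w×C=7×58=406
  J7: C=77, w×C=3×77=231
Sum w×C = 1155
Sum w = 33
Weighted avg = 1155/33
= 35.00


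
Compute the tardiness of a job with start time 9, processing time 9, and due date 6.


Completion = start + processing = 9 + 9 = 18
Tardiness = max(0, C - d) = max(0, 18 - 6)
= max(0, 12)
= 12


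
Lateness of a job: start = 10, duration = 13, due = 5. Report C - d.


Completion = 10 + 13 = 23
Lateness = C - d = 23 - 5
= 18


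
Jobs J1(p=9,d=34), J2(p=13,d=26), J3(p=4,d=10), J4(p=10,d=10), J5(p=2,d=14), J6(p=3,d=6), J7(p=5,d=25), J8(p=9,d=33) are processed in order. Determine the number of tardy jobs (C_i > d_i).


Completion vs due date:
  J1: C=9, d=34 → on time
  J2: C=22, d=26 → on time
  J3: C=26, d=10 → TARDY
  J4: C=36, d=10 → TARDY
  J5: C=38, d=14 → TARDY
  J6: C=41, d=6 → TARDY
  J7: C=46, d=25 → TARDY
  J8: C=55, d=33 → TARDY
Tardy jobs: J3, J4, J5, J6, J7, J8
Count = 6


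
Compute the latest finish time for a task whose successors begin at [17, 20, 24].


LF = min of all successor start times
Successors start at: [17, 20, 24]
LF = min(17, 20, 24)
= 17


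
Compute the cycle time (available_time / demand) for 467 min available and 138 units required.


Cycle time = available time / demand
= 467 / 138
= 3.38 min/unit


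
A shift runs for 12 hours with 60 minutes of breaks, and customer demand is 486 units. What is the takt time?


Available = 12×60 - 60 = 660 min
Takt time = 660 / 486
= 1.36 min/unit


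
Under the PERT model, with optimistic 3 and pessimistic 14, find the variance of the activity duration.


σ² = ((p - o) / 6)² = (p - o)² / 36
= (14 - 3)² / 36
= 11² / 36
= 121 / 36
= 3.3611


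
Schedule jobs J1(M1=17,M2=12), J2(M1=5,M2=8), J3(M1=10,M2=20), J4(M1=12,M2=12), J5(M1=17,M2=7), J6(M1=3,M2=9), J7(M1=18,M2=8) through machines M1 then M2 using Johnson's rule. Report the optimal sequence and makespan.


Johnson's rule:
Group 1 (M1≤M2, sort by M1): ['J6', 'J2', 'J3', 'J4']
Group 2 (M1>M2, sort desc M2): ['J1', 'J7', 'J5']
Sequence: J6 → J2 → J3 → J4 → J1 → J7 → J5
Makespan calculation:
  J6: M1 done=3, M2 done=12
  J2: M1 done=8, M2 done=20
  J3: M1 done=18, M2 done=40
  J4: M1 done=30, M2 done=52
  J1: M1 done=47, M2 done=64
  J7: M1 done=65, M2 done=73
  J5: M1 done=82, M2 done=89
= Sequence: J6 → J2 → J3 → J4 → J1 → J7 → J5, Makespan: 89


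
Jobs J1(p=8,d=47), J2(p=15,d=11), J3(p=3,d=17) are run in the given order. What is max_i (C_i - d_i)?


Lateness per job (L = C - d):
  J1: C=8, d=47, L=-39
  J2: C=23, d=11, L=12
  J3: C=26, d=17, L=9
Lmax = max(-39, 12, 9)
= 12


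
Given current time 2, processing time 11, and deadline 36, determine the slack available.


Slack = due - current_time - processing
= 36 - 2 - 11
= 23


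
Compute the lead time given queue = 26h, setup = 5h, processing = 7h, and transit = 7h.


Lead time = queue + setup + processing + transit
= 26 + 5 + 7 + 7
= 45 hours


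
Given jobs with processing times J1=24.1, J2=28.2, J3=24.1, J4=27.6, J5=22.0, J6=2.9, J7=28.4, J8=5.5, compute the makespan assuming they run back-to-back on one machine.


Sequential makespan: sum all processing times
= 24.1 + 28.2 + 24.1 + 27.6 + 22.0 + 2.9 + 28.4 + 5.5
= 162.8 time units


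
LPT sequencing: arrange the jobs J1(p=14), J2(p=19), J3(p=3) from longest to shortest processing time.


LPT: sort by longest processing time first
  J2: p=19
  J1: p=14
  J3: p=3
Order: J2 → J1 → J3


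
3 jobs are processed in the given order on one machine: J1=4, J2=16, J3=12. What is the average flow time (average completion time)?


Completion times:
  J1: completes at 4
  J2: completes at 20
  J3: completes at 32
Sum = 56
Average = 56/3
= 18.67


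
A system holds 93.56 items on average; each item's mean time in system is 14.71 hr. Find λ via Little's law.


Little's law: L = λW → λ = L / W
= 93.56 / 14.71
= 6.36 per hour


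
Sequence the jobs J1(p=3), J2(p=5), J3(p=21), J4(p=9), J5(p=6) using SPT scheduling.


SPT: sort by shortest processing time
  J1: p=3
  J2: p=5
  J5: p=6
  J4: p=9
  J3: p=21
Order: J1 → J2 → J5 → J4 → J3


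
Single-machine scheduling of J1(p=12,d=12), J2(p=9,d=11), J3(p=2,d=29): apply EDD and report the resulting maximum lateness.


EDD order: J2 → J1 → J3
Completion and lateness:
  J2: C=9, d=11, L=9-11=-2
  J1: C=21, d=12, L=21-12=9
  J3: C=23, d=29, L=23-29=-6
Lmax = max(-2, 9, -6)
= 9


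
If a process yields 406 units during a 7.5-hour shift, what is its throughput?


Throughput = units / time
= 406 / 7.5
= 54.1 units/hour


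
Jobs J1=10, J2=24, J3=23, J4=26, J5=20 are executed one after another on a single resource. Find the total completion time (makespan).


Sequential makespan: sum all processing times
= 10 + 24 + 23 + 26 + 20
= 103 time units


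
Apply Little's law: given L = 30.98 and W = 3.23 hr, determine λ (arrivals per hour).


Little's law: L = λW → λ = L / W
= 30.98 / 3.23
= 9.59 per hour


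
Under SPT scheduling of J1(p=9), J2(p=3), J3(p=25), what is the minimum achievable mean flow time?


SPT order: J2 → J1 → J3
Completion times:
  J2: C=3
  J1: C=12
  J3: C=37
Sum = 52, n = 3
Mean flow = 52/3
= 17.33


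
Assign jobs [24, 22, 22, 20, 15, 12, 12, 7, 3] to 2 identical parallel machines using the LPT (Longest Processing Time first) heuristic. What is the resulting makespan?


Jobs (LPT sorted): [24, 22, 22, 20, 15, 12, 12, 7, 3]
Machines: 2
  J=24 → Machine 1 (load: 0+24=24)
  J=22 → Machine 2 (load: 0+22=22)
  J=22 → Machine 2 (load: 22+22=44)
  J=20 → Machine 1 (load: 24+20=44)
  J=15 → Machine 1 (load: 44+15=59)
  J=12 → Machine 2 (load: 44+12=56)
  J=12 → Machine 2 (load: 56+12=68)
  J=7 → Machine 1 (load: 59+7=66)
  J=3 → Machine 1 (load: 66+3=69)
Machine loads: [69, 68]
Makespan = max = 69 time units


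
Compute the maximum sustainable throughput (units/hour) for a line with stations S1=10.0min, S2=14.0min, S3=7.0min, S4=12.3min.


Bottleneck = longest station time
Station times: [10.0, 14.0, 7.0, 12.3]
Max = 14.0 min
Rate = 60 / 14.0
= 4.29 units/hour (bottleneck: 14.0min)
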